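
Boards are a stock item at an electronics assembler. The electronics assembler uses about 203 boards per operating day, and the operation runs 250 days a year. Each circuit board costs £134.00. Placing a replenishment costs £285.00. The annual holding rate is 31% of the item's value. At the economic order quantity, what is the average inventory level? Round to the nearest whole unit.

Annual demand D = 203 × 250 = 50,750.
Holding cost H = 0.31 × £134.00 = £41.5400 per unit per year.
The optimal lot size = √(2DS/H) = √(2 × 50,750 × 285 / 41.54) ≈ 834.49.
Average inventory = Q*/2 ≈ 834.49 / 2 = 417.246.

Average inventory ≈ 417 boards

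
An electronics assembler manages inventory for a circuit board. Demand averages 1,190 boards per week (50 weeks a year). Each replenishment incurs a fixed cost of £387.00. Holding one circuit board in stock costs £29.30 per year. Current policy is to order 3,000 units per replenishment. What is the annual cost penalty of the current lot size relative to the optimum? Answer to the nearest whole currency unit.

Annual demand D = 1,190 × 50 = 59,500.
EOQ = √(2DS/H) = √(2 × 59,500 × 387 / 29.3) ≈ 1253.70.
Cost at Q* = (D/Q*)S + (Q*/2)H = √(2DSH) ≈ £36,733.54.
Cost at Q = 3,000: (59,500/3,000)×387 + (3,000/2)×29.3 = £7,675.50 + £43,950.00 = £51,625.50.
Excess = £51,625.50 − £36,733.54 = £14,891.96.

Extra cost ≈ £14,892 per year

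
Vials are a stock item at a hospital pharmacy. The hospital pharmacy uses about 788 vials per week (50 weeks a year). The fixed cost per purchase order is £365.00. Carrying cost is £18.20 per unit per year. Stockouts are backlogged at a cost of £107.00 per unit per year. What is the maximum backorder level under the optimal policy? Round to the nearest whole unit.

Annual demand D = 788 × 50 = 39,400.
With planned backorders, Q* = √(2DS/H) · √((H+B)/B).
√(2DS/H) = √(2 × 39,400 × 365 / 18.2) = 1257.112.
√((H+B)/B) = √((18.2+107)/107) = 1.0817.
Q* ≈ 1359.828.
S* = Q* · H/(H+B) = 1359.828 × 18.2/125.2 ≈ 197.675.

S* ≈ 198 vials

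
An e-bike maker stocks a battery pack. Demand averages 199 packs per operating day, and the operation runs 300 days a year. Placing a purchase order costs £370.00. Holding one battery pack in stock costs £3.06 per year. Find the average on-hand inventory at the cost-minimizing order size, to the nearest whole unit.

Annual demand D = 199 × 300 = 59,700.
Q* = √(2DS/H) = √(2 × 59,700 × 370 / 3.06) ≈ 3799.64.
Average inventory = Q*/2 ≈ 3799.64 / 2 = 1899.819.

Average inventory ≈ 1,900 packs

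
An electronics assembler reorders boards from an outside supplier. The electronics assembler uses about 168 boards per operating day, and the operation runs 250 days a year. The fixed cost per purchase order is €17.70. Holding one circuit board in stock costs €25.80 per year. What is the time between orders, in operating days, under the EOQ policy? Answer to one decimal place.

Annual demand D = 168 × 250 = 42,000.
EOQ = √(2DS/H) = √(2 × 42,000 × 17.7 / 25.8) ≈ 240.06.
Cycle time = Q*/D × 250 = 240.06 / 42,000 × 250 ≈ 1.429 days.

T ≈ 1.4 days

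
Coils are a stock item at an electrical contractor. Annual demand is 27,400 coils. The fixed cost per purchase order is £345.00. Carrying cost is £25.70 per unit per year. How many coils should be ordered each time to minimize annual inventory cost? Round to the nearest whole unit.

Q* ≈ 858 coils

EOQ = √(2DS / H) = √(2 × 27,400 × 345 / 25.7).
= √(18,906,000 / 25.7) = √735,642.0233 ≈ 857.696.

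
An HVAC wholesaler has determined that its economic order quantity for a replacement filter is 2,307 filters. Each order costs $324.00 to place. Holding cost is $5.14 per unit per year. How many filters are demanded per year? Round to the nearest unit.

D ≈ 42,217 filters per year

Squaring Q* = √(2DS/H) gives Q*² = 2DS/H.
From Q* = √(2DS/H): D = Q*²H / (2S) = 2,307² × 5.14 / (2 × 324) = 42216.605.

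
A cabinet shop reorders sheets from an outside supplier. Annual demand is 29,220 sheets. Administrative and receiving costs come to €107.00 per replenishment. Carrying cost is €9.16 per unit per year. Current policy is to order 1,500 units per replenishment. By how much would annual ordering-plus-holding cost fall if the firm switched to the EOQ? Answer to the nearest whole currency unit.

EOQ = √(2DS/H) = √(2 × 29,220 × 107 / 9.16) ≈ 826.23.
Cost at Q* = (D/Q*)S + (Q*/2)H = √(2DSH) ≈ €7,568.24.
Cost at Q = 1,500: (29,220/1,500)×107 + (1,500/2)×9.16 = €2,084.36 + €6,870.00 = €8,954.36.
Excess = €8,954.36 − €7,568.24 = €1,386.12.

Extra cost ≈ €1,386 per year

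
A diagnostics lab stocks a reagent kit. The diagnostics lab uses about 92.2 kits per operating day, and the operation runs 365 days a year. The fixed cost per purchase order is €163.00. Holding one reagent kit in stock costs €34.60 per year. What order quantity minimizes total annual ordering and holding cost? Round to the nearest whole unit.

Q* ≈ 563 kits

Annual demand D = 92.2 × 365 = 33,653.
EOQ = √(2DS / H) = √(2 × 33,653 × 163 / 34.6).
= √(10,970,878 / 34.6) = √317,077.3988 ≈ 563.096.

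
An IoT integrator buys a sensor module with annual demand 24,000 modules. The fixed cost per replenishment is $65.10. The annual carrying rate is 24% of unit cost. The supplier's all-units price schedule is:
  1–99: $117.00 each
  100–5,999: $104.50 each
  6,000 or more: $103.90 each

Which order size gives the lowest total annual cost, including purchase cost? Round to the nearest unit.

Holding cost per unit per year at price C is H = 0.24·C.
For each price level, check whether its EOQ is feasible; otherwise the best quantity at that price is the breakpoint.
Tier 1 ($117.00): EOQ = 333.6 exceeds tier's upper bound 99, so this tier is dominated.
EOQ at $104.50 = 353.0 (feasible in tier 2): TC = 24,000×$104.50 + (24,000/353.0)×65.1 + (353.0/2)×0.24×$104.50 = $2,516,852.68.
EOQ at $103.90 = 354.0 < 6000, so use break Q=6000: TC = 24,000×$103.90 + (24,000/6000.0)×65.1 + (6000.0/2)×0.24×$103.90 = $2,568,668.40.
Lowest total cost is $2,516,852.68 at Q = 353.0.

Q* ≈ 353 modules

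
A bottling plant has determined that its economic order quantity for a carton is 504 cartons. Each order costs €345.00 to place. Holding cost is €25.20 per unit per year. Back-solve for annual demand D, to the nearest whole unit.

D ≈ 9,277 cartons per year

The basic EOQ model gives Q* = √(2DS/H); rearrange for the unknown.
From Q* = √(2DS/H): D = Q*²H / (2S) = 504² × 25.2 / (2 × 345) = 9277.106.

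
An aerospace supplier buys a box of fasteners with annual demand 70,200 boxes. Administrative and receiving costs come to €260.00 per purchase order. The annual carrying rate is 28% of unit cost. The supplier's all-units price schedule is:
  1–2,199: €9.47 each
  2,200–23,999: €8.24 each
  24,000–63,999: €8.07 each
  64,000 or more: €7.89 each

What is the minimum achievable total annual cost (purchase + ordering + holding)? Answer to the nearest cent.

Holding cost per unit per year at price C is H = 0.28·C.
Evaluate total cost at each tier's feasible EOQ or, if the EOQ is below the tier, at the tier's minimum quantity.
Tier 1 (€9.47): EOQ = 3710.4 exceeds tier's upper bound 2199, so this tier is dominated.
EOQ at €8.24 = 3977.7 (feasible in tier 2): TC = 70,200×€8.24 + (70,200/3977.7)×260 + (3977.7/2)×0.28×€8.24 = €587,625.26.
EOQ at €8.07 = 4019.3 < 24000, so use break Q=24000: TC = 70,200×€8.07 + (70,200/24000.0)×260 + (24000.0/2)×0.28×€8.07 = €594,389.70.
EOQ at €7.89 = 4064.9 < 64000, so use break Q=64000: TC = 70,200×€7.89 + (70,200/64000.0)×260 + (64000.0/2)×0.28×€7.89 = €624,857.59.
Lowest total cost among the candidates is at Q = 3977.7.

TC* ≈ €587,625.26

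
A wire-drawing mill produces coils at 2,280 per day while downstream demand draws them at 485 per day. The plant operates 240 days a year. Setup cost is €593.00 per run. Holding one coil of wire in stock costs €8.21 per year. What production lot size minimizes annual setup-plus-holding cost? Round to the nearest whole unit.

Q* ≈ 4,621 coils

Annual demand D = 485 × 240 = 116,400.
Production build-up factor (1 − d/p) = 1 − 485/2,280 = 0.7873.
Q* = √(2DS / (H(1 − d/p))) = √(2 × 116,400 × 593 / (8.21 × 0.7873)).
= √(138,050,400 / 6.4636) ≈ 4621.495.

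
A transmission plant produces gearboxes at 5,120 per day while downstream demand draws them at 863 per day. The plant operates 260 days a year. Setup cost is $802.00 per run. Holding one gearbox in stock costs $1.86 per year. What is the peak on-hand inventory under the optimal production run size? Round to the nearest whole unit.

I_max ≈ 12,684 gearboxes

Annual demand D = 863 × 260 = 224,380.
Production build-up factor (1 − d/p) = 1 − 863/5,120 = 0.8314.
Q* = √(2DS / (H(1 − d/p))) = √(2 × 224,380 × 802 / (1.86 × 0.8314)).
= √(359,905,520 / 1.5465) ≈ 15255.306.
Maximum inventory = Q*(1 − d/p) = 15255.306 × 0.8314 ≈ 12683.953.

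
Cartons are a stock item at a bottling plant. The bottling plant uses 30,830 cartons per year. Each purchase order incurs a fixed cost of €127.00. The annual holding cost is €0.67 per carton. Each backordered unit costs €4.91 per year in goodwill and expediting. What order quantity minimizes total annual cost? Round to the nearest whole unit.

With planned backorders, Q* = √(2DS/H) · √((H+B)/B).
√(2DS/H) = √(2 × 30,830 × 127 / 0.67) = 3418.741.
√((H+B)/B) = √((0.67+4.91)/4.91) = 1.0660.
Q* ≈ 3644.539.

Q* ≈ 3,645 cartons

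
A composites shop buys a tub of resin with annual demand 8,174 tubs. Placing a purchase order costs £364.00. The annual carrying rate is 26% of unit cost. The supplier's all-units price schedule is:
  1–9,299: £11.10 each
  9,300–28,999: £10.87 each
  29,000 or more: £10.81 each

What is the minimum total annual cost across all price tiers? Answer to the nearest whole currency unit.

Holding cost per unit per year at price C is H = 0.26·C.
Evaluate total cost at each tier's feasible EOQ or, if the EOQ is below the tier, at the tier's minimum quantity.
EOQ at £11.10 = 1435.9 (feasible in tier 1): TC = 8,174×£11.10 + (8,174/1435.9)×364 + (1435.9/2)×0.26×£11.10 = £94,875.51.
EOQ at £10.87 = 1451.0 < 9300, so use break Q=9300: TC = 8,174×£10.87 + (8,174/9300.0)×364 + (9300.0/2)×0.26×£10.87 = £102,313.14.
EOQ at £10.81 = 1455.1 < 29000, so use break Q=29000: TC = 8,174×£10.81 + (8,174/29000.0)×364 + (29000.0/2)×0.26×£10.81 = £129,217.24.
Lowest total cost among the candidates is at Q = 1435.9.

TC* ≈ £94,876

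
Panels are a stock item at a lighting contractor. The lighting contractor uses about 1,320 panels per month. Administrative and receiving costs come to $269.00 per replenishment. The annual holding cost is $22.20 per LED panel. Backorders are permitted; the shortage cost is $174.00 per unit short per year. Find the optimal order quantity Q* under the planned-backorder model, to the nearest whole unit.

Q* ≈ 658 panels

Annual demand D = 1,320 × 12 = 15,840.
With planned backorders, Q* = √(2DS/H) · √((H+B)/B).
√(2DS/H) = √(2 × 15,840 × 269 / 22.2) = 619.573.
√((H+B)/B) = √((22.2+174)/174) = 1.0619.
Q* ≈ 657.911.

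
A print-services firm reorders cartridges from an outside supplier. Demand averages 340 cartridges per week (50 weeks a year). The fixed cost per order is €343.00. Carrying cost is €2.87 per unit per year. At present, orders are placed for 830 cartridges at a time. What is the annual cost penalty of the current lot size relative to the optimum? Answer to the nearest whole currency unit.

Annual demand D = 340 × 50 = 17,000.
EOQ = √(2DS/H) = √(2 × 17,000 × 343 / 2.87) ≈ 2015.79.
Cost at Q* = (D/Q*)S + (Q*/2)H = √(2DSH) ≈ €5,785.32.
Cost at Q = 830: (17,000/830)×343 + (830/2)×2.87 = €7,025.30 + €1,191.05 = €8,216.35.
Excess = €8,216.35 − €5,785.32 = €2,431.03.

Extra cost ≈ €2,431 per year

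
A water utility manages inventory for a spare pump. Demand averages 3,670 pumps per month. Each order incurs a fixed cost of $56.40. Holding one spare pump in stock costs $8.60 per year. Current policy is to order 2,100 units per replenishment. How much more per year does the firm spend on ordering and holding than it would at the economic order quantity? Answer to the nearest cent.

Annual demand D = 3,670 × 12 = 44,040.
EOQ = √(2DS/H) = √(2 × 44,040 × 56.4 / 8.6) ≈ 760.03.
Cost at Q* = (D/Q*)S + (Q*/2)H = √(2DSH) ≈ $6,536.23.
Cost at Q = 2,100: (44,040/2,100)×56.4 + (2,100/2)×8.6 = $1,182.79 + $9,030.00 = $10,212.79.
Excess = $10,212.79 − $6,536.23 = $3,676.56.

Extra cost ≈ $3,676.56 per year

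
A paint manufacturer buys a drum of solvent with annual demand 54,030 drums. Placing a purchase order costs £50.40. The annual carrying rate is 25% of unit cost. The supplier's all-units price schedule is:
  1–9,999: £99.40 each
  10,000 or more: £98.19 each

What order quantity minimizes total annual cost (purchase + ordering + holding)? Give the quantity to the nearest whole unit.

Holding cost per unit per year at price C is H = 0.25·C.
For each price level, check whether its EOQ is feasible; otherwise the best quantity at that price is the breakpoint.
EOQ at £99.40 = 468.1 (feasible in tier 1): TC = 54,030×£99.40 + (54,030/468.1)×50.4 + (468.1/2)×0.25×£99.40 = £5,382,215.51.
EOQ at £98.19 = 471.0 < 10000, so use break Q=10000: TC = 54,030×£98.19 + (54,030/10000.0)×50.4 + (10000.0/2)×0.25×£98.19 = £5,428,215.51.
Lowest total cost is £5,382,215.51 at Q = 468.1.

Q* ≈ 468 drums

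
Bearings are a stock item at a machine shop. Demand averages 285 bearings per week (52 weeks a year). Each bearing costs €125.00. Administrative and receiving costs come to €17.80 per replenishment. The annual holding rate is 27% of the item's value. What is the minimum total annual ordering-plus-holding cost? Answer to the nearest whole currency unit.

TC* ≈ €4,220

Annual demand D = 285 × 52 = 14,820.
Holding cost H = 0.27 × €125.00 = €33.7500 per unit per year.
The optimal lot size = √(2DS/H) = √(2 × 14,820 × 17.8 / 33.75) ≈ 125.03.
At Q*, ordering cost (D/Q*)S equals holding cost (Q*/2)H, each = √(DSH/2).
Minimum total = √(2DSH) = √(2 × 14,820 × 17.8 × 33.75) ≈ 4219.743.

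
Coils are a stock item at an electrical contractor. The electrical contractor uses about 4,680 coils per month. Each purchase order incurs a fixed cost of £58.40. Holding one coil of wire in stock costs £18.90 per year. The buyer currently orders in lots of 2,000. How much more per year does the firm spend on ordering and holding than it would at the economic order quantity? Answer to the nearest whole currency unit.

Extra cost ≈ £9,405 per year

Annual demand D = 4,680 × 12 = 56,160.
EOQ = √(2DS/H) = √(2 × 56,160 × 58.4 / 18.9) ≈ 589.12.
Cost at Q* = (D/Q*)S + (Q*/2)H = √(2DSH) ≈ £11,134.38.
Cost at Q = 2,000: (56,160/2,000)×58.4 + (2,000/2)×18.9 = £1,639.87 + £18,900.00 = £20,539.87.
Excess = £20,539.87 − £11,134.38 = £9,405.50.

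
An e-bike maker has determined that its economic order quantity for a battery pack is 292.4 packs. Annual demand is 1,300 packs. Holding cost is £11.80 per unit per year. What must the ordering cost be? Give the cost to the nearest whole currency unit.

S ≈ £388

Squaring Q* = √(2DS/H) gives Q*² = 2DS/H.
From Q* = √(2DS/H): S = Q*²H / (2D) = 292.4² × 11.8 / (2 × 1,300) = 388.0283.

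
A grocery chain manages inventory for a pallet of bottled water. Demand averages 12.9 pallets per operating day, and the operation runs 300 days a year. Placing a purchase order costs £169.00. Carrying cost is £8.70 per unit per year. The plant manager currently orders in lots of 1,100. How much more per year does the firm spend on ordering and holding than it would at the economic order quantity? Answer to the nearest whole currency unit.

Extra cost ≈ £2,006 per year

Annual demand D = 12.9 × 300 = 3,870.
EOQ = √(2DS/H) = √(2 × 3,870 × 169 / 8.7) ≈ 387.75.
Cost at Q* = (D/Q*)S + (Q*/2)H = √(2DSH) ≈ £3,373.44.
Cost at Q = 1,100: (3,870/1,100)×169 + (1,100/2)×8.7 = £594.57 + £4,785.00 = £5,379.57.
Excess = £5,379.57 − £3,373.44 = £2,006.13.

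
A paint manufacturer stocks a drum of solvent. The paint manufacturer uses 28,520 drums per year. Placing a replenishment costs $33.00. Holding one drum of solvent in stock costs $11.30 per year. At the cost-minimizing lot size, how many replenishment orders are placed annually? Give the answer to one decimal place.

N ≈ 69.9 orders per year

EOQ = √(2DS/H) = √(2 × 28,520 × 33 / 11.3) ≈ 408.14.
Orders per year = D / Q* = 28,520 / 408.14 ≈ 69.878.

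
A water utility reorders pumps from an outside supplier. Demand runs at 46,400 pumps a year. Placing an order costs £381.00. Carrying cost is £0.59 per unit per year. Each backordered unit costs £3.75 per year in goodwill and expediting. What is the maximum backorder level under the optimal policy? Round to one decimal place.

S* ≈ 1,132.1 pumps

With planned backorders, Q* = √(2DS/H) · √((H+B)/B).
√(2DS/H) = √(2 × 46,400 × 381 / 0.59) = 7741.239.
√((H+B)/B) = √((0.59+3.75)/3.75) = 1.0758.
Q* ≈ 8327.981.
S* = Q* · H/(H+B) = 8327.981 × 0.59/4.34 ≈ 1132.145.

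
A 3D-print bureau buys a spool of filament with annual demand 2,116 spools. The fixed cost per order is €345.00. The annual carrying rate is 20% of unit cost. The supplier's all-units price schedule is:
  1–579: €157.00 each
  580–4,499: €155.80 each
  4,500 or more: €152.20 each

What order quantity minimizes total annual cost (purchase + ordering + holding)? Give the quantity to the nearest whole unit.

Q* ≈ 216 spools

Holding cost per unit per year at price C is H = 0.20·C.
For each price level, check whether its EOQ is feasible; otherwise the best quantity at that price is the breakpoint.
EOQ at €157.00 = 215.6 (feasible in tier 1): TC = 2,116×€157.00 + (2,116/215.6)×345 + (215.6/2)×0.20×€157.00 = €338,982.91.
EOQ at €155.80 = 216.5 < 580, so use break Q=580: TC = 2,116×€155.80 + (2,116/580.0)×345 + (580.0/2)×0.20×€155.80 = €339,967.86.
EOQ at €152.20 = 219.0 < 4500, so use break Q=4500: TC = 2,116×€152.20 + (2,116/4500.0)×345 + (4500.0/2)×0.20×€152.20 = €390,707.43.
Lowest total cost is €338,982.91 at Q = 215.6.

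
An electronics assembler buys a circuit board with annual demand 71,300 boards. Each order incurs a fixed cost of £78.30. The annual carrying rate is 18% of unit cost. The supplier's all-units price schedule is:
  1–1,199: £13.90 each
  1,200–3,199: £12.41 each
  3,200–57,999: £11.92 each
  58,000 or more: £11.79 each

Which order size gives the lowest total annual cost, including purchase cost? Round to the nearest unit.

Holding cost per unit per year at price C is H = 0.18·C.
Evaluate total cost at each tier's feasible EOQ or, if the EOQ is below the tier, at the tier's minimum quantity.
Tier 1 (£13.90): EOQ = 2112.5 exceeds tier's upper bound 1199, so this tier is dominated.
EOQ at £12.41 = 2235.7 (feasible in tier 2): TC = 71,300×£12.41 + (71,300/2235.7)×78.3 + (2235.7/2)×0.18×£12.41 = £889,827.16.
EOQ at £11.92 = 2281.2 < 3200, so use break Q=3200: TC = 71,300×£11.92 + (71,300/3200.0)×78.3 + (3200.0/2)×0.18×£11.92 = £855,073.58.
EOQ at £11.79 = 2293.8 < 58000, so use break Q=58000: TC = 71,300×£11.79 + (71,300/58000.0)×78.3 + (58000.0/2)×0.18×£11.79 = £902,267.05.
Lowest total cost is £855,073.58 at Q = 3200.0.

Q* ≈ 3,200 boards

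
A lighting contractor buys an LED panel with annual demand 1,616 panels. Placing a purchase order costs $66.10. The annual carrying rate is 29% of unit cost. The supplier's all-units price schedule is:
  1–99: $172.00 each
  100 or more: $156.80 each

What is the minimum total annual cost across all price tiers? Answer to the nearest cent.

Holding cost per unit per year at price C is H = 0.29·C.
Candidates are each tier's EOQ (if it falls in that tier) and each price-break quantity.
EOQ at $172.00 = 65.4 (feasible in tier 1): TC = 1,616×$172.00 + (1,616/65.4)×66.1 + (65.4/2)×0.29×$172.00 = $281,216.37.
EOQ at $156.80 = 68.5 < 100, so use break Q=100: TC = 1,616×$156.80 + (1,616/100.0)×66.1 + (100.0/2)×0.29×$156.80 = $256,730.58.
Lowest total cost among the candidates is at Q = 100.0.

TC* ≈ $256,730.58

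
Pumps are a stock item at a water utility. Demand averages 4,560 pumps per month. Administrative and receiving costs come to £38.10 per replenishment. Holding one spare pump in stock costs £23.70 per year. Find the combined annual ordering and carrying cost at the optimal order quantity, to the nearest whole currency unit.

Annual demand D = 4,560 × 12 = 54,720.
Q* = √(2DS/H) = √(2 × 54,720 × 38.1 / 23.7) ≈ 419.45.
At the optimum the two cost components are equal, so total cost = 2·(Q*/2)H = Q*·H.
Minimum total = √(2DSH) = √(2 × 54,720 × 38.1 × 23.7) ≈ 9940.877.

TC* ≈ £9,941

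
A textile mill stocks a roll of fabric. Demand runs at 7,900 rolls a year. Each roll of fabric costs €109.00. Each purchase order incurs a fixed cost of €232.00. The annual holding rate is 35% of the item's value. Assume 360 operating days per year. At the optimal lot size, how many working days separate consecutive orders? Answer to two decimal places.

T ≈ 14.13 days

Holding cost H = 0.35 × €109.00 = €38.1500 per unit per year.
EOQ = √(2DS/H) = √(2 × 7,900 × 232 / 38.15) ≈ 309.97.
Cycle time = Q*/D × 360 = 309.97 / 7,900 × 360 ≈ 14.125 days.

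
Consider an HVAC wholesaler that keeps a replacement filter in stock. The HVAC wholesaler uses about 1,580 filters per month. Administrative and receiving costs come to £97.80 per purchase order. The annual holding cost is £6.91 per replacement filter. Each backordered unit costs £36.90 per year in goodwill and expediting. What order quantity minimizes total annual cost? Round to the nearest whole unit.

Q* ≈ 798 filters

Annual demand D = 1,580 × 12 = 18,960.
With planned backorders, Q* = √(2DS/H) · √((H+B)/B).
√(2DS/H) = √(2 × 18,960 × 97.8 / 6.91) = 732.596.
√((H+B)/B) = √((6.91+36.9)/36.9) = 1.0896.
Q* ≈ 798.248.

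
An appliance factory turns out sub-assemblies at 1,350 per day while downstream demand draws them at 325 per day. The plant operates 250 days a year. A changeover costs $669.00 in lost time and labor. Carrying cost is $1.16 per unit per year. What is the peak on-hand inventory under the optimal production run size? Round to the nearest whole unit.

Annual demand D = 325 × 250 = 81,250.
Production build-up factor (1 − d/p) = 1 − 325/1,350 = 0.7593.
Q* = √(2DS / (H(1 − d/p))) = √(2 × 81,250 × 669 / (1.16 × 0.7593)).
= √(108,712,500 / 0.8807) ≈ 11110.042.
Maximum inventory = Q*(1 − d/p) = 11110.042 × 0.7593 ≈ 8435.402.

I_max ≈ 8,435 sub-assemblies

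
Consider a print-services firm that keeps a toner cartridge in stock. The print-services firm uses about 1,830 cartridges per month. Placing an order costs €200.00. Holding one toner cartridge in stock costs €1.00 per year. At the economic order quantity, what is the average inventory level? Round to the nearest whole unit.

Average inventory ≈ 1,482 cartridges

Annual demand D = 1,830 × 12 = 21,960.
The optimal lot size = √(2DS/H) = √(2 × 21,960 × 200 / 1) ≈ 2963.78.
Average inventory = Q*/2 ≈ 2963.78 / 2 = 1481.891.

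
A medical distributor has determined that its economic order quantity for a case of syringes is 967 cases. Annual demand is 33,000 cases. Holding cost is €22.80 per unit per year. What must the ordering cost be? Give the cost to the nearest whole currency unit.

S ≈ €323

Squaring Q* = √(2DS/H) gives Q*² = 2DS/H.
From Q* = √(2DS/H): S = Q*²H / (2D) = 967² × 22.8 / (2 × 33,000) = 323.0307.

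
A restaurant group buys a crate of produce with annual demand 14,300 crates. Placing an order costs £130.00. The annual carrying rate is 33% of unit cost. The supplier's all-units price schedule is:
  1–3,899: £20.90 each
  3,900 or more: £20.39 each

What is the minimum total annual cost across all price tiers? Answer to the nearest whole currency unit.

Holding cost per unit per year at price C is H = 0.33·C.
For each price level, check whether its EOQ is feasible; otherwise the best quantity at that price is the breakpoint.
EOQ at £20.90 = 734.2 (feasible in tier 1): TC = 14,300×£20.90 + (14,300/734.2)×130 + (734.2/2)×0.33×£20.90 = £303,933.90.
EOQ at £20.39 = 743.3 < 3900, so use break Q=3900: TC = 14,300×£20.39 + (14,300/3900.0)×130 + (3900.0/2)×0.33×£20.39 = £305,174.63.
Lowest total cost among the candidates is at Q = 734.2.

TC* ≈ £303,934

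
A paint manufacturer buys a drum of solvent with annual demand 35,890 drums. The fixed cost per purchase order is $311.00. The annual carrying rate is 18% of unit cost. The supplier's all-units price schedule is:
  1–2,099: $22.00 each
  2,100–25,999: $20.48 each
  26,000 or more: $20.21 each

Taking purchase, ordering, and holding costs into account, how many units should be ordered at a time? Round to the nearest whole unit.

Holding cost per unit per year at price C is H = 0.18·C.
For each price level, check whether its EOQ is feasible; otherwise the best quantity at that price is the breakpoint.
Tier 1 ($22.00): EOQ = 2374.3 exceeds tier's upper bound 2099, so this tier is dominated.
EOQ at $20.48 = 2460.8 (feasible in tier 2): TC = 35,890×$20.48 + (35,890/2460.8)×311 + (2460.8/2)×0.18×$20.48 = $744,098.78.
EOQ at $20.21 = 2477.2 < 26000, so use break Q=26000: TC = 35,890×$20.21 + (35,890/26000.0)×311 + (26000.0/2)×0.18×$20.21 = $773,057.60.
Lowest total cost is $744,098.78 at Q = 2460.8.

Q* ≈ 2,461 drums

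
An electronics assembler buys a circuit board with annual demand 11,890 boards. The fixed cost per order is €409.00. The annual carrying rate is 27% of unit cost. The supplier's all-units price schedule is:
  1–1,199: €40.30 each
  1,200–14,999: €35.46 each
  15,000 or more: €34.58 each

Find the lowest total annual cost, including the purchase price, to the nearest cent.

TC* ≈ €431,416.43

Holding cost per unit per year at price C is H = 0.27·C.
Candidates are each tier's EOQ (if it falls in that tier) and each price-break quantity.
EOQ at €40.30 = 945.4 (feasible in tier 1): TC = 11,890×€40.30 + (11,890/945.4)×409 + (945.4/2)×0.27×€40.30 = €489,454.31.
EOQ at €35.46 = 1007.9 < 1200, so use break Q=1200: TC = 11,890×€35.46 + (11,890/1200.0)×409 + (1200.0/2)×0.27×€35.46 = €431,416.43.
EOQ at €34.58 = 1020.6 < 15000, so use break Q=15000: TC = 11,890×€34.58 + (11,890/15000.0)×409 + (15000.0/2)×0.27×€34.58 = €481,504.90.
Lowest total cost among the candidates is at Q = 1200.0.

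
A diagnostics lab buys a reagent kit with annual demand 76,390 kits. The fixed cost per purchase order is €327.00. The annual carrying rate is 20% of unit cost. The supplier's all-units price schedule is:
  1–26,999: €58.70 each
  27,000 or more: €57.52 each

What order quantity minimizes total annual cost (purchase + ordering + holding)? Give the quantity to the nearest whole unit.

Q* ≈ 2,063 kits

Holding cost per unit per year at price C is H = 0.20·C.
Evaluate total cost at each tier's feasible EOQ or, if the EOQ is below the tier, at the tier's minimum quantity.
EOQ at €58.70 = 2062.9 (feasible in tier 1): TC = 76,390×€58.70 + (76,390/2062.9)×327 + (2062.9/2)×0.20×€58.70 = €4,508,311.16.
EOQ at €57.52 = 2083.9 < 27000, so use break Q=27000: TC = 76,390×€57.52 + (76,390/27000.0)×327 + (27000.0/2)×0.20×€57.52 = €4,550,181.97.
Lowest total cost is €4,508,311.16 at Q = 2062.9.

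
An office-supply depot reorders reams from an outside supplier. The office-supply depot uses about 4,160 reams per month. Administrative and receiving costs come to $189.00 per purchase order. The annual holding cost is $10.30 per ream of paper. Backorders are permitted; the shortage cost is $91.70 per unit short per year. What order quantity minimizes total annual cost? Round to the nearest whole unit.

Q* ≈ 1,428 reams

Annual demand D = 4,160 × 12 = 49,920.
With planned backorders, Q* = √(2DS/H) · √((H+B)/B).
√(2DS/H) = √(2 × 49,920 × 189 / 10.3) = 1353.520.
√((H+B)/B) = √((10.3+91.7)/91.7) = 1.0547.
Q* ≈ 1427.513.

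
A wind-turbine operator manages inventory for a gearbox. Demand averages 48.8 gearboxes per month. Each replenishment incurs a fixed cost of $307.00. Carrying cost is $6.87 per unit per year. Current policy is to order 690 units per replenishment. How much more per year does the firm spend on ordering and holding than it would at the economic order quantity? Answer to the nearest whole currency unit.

Annual demand D = 48.8 × 12 = 585.6.
EOQ = √(2DS/H) = √(2 × 585.6 × 307 / 6.87) ≈ 228.77.
Cost at Q* = (D/Q*)S + (Q*/2)H = √(2DSH) ≈ $1,571.68.
Cost at Q = 690: (585.6/690)×307 + (690/2)×6.87 = $260.55 + $2,370.15 = $2,630.70.
Excess = $2,630.70 − $1,571.68 = $1,059.02.

Extra cost ≈ $1,059 per year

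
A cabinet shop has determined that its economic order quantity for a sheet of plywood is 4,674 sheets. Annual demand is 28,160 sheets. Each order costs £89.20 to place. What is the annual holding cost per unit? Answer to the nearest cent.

H ≈ £0.23

Squaring Q* = √(2DS/H) gives Q*² = 2DS/H.
From Q* = √(2DS/H): H = 2DS / Q*² = 2 × 28,160 × 89.2 / 4,674² = 0.2300.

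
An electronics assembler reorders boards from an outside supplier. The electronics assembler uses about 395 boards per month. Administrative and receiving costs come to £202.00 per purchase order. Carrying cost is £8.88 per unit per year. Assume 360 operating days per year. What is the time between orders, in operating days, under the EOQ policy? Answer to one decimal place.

T ≈ 35.3 days

Annual demand D = 395 × 12 = 4,740.
The optimal lot size = √(2DS/H) = √(2 × 4,740 × 202 / 8.88) ≈ 464.38.
Cycle time = Q*/D × 360 = 464.38 / 4,740 × 360 ≈ 35.269 days.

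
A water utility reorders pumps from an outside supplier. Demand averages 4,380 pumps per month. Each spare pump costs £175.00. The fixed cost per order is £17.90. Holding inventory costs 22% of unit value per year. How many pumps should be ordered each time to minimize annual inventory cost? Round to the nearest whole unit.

Annual demand D = 4,380 × 12 = 52,560.
Holding cost H = 0.22 × £175.00 = £38.5000 per unit per year.
EOQ = √(2DS / H) = √(2 × 52,560 × 17.9 / 38.5).
= √(1,881,648 / 38.5) = √48,873.974 ≈ 221.075.

Q* ≈ 221 pumps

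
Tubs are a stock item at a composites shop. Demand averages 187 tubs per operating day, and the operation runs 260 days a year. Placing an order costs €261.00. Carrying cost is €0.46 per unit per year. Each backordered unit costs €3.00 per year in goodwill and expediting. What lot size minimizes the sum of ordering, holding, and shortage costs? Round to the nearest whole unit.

Annual demand D = 187 × 260 = 48,620.
With planned backorders, Q* = √(2DS/H) · √((H+B)/B).
√(2DS/H) = √(2 × 48,620 × 261 / 0.46) = 7427.862.
√((H+B)/B) = √((0.46+3)/3) = 1.0739.
Q* ≈ 7977.030.

Q* ≈ 7,977 tubs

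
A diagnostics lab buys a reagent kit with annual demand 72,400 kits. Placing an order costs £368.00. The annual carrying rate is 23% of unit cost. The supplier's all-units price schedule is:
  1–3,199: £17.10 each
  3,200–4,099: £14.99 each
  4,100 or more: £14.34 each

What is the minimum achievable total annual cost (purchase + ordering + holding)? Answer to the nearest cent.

Holding cost per unit per year at price C is H = 0.23·C.
Evaluate total cost at each tier's feasible EOQ or, if the EOQ is below the tier, at the tier's minimum quantity.
Tier 1 (£17.10): EOQ = 3680.8 exceeds tier's upper bound 3199, so this tier is dominated.
EOQ at £14.99 = 3931.4 (feasible in tier 2): TC = 72,400×£14.99 + (72,400/3931.4)×368 + (3931.4/2)×0.23×£14.99 = £1,098,830.17.
EOQ at £14.34 = 4019.5 < 4100, so use break Q=4100: TC = 72,400×£14.34 + (72,400/4100.0)×368 + (4100.0/2)×0.23×£14.34 = £1,051,475.65.
Lowest total cost among the candidates is at Q = 4100.0.

TC* ≈ £1,051,475.65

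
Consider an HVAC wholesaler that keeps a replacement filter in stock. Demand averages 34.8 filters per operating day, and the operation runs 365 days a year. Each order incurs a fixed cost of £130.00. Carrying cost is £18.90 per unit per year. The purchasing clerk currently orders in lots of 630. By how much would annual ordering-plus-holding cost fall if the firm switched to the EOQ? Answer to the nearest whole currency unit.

Extra cost ≈ £674 per year

Annual demand D = 34.8 × 365 = 12,702.
EOQ = √(2DS/H) = √(2 × 12,702 × 130 / 18.9) ≈ 418.01.
Cost at Q* = (D/Q*)S + (Q*/2)H = √(2DSH) ≈ £7,900.48.
Cost at Q = 630: (12,702/630)×130 + (630/2)×18.9 = £2,621.05 + £5,953.50 = £8,574.55.
Excess = £8,574.55 − £7,900.48 = £674.06.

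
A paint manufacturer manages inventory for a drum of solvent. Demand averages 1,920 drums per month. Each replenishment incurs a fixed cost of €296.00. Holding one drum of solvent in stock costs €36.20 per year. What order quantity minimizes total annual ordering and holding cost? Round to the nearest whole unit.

Annual demand D = 1,920 × 12 = 23,040.
EOQ = √(2DS / H) = √(2 × 23,040 × 296 / 36.2).
= √(13,639,680 / 36.2) = √376,786.7403 ≈ 613.830.

Q* ≈ 614 drums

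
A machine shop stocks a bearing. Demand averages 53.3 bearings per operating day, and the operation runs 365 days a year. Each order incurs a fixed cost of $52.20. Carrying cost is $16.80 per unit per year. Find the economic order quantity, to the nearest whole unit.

Q* ≈ 348 bearings

Annual demand D = 53.3 × 365 = 19,454.5.
EOQ = √(2DS / H) = √(2 × 19,454.5 × 52.2 / 16.8).
= √(2,031,049.8 / 16.8) = √120,895.8214 ≈ 347.701.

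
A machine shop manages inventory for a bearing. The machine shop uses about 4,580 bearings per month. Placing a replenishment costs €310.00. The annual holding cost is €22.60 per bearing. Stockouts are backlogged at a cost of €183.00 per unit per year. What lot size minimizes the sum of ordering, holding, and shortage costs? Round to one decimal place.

Annual demand D = 4,580 × 12 = 54,960.
With planned backorders, Q* = √(2DS/H) · √((H+B)/B).
√(2DS/H) = √(2 × 54,960 × 310 / 22.6) = 1227.906.
√((H+B)/B) = √((22.6+183)/183) = 1.0600.
Q* ≈ 1301.520.

Q* ≈ 1,301.5 bearings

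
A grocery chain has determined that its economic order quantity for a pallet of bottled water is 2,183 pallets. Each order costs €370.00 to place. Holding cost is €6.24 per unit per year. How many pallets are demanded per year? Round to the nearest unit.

The basic EOQ model gives Q* = √(2DS/H); rearrange for the unknown.
From Q* = √(2DS/H): D = Q*²H / (2S) = 2,183² × 6.24 / (2 × 370) = 40184.664.

D ≈ 40,185 pallets per year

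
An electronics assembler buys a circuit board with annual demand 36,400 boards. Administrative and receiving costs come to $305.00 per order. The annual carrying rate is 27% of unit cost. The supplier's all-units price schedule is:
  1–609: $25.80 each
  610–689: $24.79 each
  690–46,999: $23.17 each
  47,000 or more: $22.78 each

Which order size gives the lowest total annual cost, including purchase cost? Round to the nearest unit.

Q* ≈ 1,884 boards

Holding cost per unit per year at price C is H = 0.27·C.
Evaluate total cost at each tier's feasible EOQ or, if the EOQ is below the tier, at the tier's minimum quantity.
Tier 1 ($25.80): EOQ = 1785.4 exceeds tier's upper bound 609, so this tier is dominated.
Tier 2 ($24.79): EOQ = 1821.4 exceeds tier's upper bound 689, so this tier is dominated.
EOQ at $23.17 = 1884.0 (feasible in tier 3): TC = 36,400×$23.17 + (36,400/1884.0)×305 + (1884.0/2)×0.27×$23.17 = $855,173.84.
EOQ at $22.78 = 1900.0 < 47000, so use break Q=47000: TC = 36,400×$22.78 + (36,400/47000.0)×305 + (47000.0/2)×0.27×$22.78 = $973,967.31.
Lowest total cost is $855,173.84 at Q = 1884.0.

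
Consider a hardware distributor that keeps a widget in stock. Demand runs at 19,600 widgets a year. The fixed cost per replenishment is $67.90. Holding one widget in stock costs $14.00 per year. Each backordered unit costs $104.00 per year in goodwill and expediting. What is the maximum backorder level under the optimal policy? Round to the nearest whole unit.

S* ≈ 55 widgets

With planned backorders, Q* = √(2DS/H) · √((H+B)/B).
√(2DS/H) = √(2 × 19,600 × 67.9 / 14) = 436.028.
√((H+B)/B) = √((14+104)/104) = 1.0652.
Q* ≈ 464.449.
S* = Q* · H/(H+B) = 464.449 × 14/118 ≈ 55.104.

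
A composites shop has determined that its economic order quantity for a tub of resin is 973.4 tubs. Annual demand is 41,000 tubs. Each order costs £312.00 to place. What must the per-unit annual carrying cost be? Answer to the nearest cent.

H ≈ £27.00

Invert the EOQ relation Q*² = 2DS/H.
From Q* = √(2DS/H): H = 2DS / Q*² = 2 × 41,000 × 312 / 973.4² = 27.0014.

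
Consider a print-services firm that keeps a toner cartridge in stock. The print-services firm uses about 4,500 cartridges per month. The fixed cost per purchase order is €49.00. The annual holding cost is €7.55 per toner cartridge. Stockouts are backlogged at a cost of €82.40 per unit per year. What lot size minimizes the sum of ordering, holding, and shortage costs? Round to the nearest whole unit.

Annual demand D = 4,500 × 12 = 54,000.
With planned backorders, Q* = √(2DS/H) · √((H+B)/B).
√(2DS/H) = √(2 × 54,000 × 49 / 7.55) = 837.214.
√((H+B)/B) = √((7.55+82.4)/82.4) = 1.0448.
Q* ≈ 874.729.

Q* ≈ 875 cartridges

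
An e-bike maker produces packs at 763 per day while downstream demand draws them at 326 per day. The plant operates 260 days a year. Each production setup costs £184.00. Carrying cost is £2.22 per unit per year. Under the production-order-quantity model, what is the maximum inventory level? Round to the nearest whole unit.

I_max ≈ 2,837 packs

Annual demand D = 326 × 260 = 84,760.
Production build-up factor (1 − d/p) = 1 − 326/763 = 0.5727.
Q* = √(2DS / (H(1 − d/p))) = √(2 × 84,760 × 184 / (2.22 × 0.5727)).
= √(31,191,680 / 1.2715) ≈ 4952.956.
Maximum inventory = Q*(1 − d/p) = 4952.956 × 0.5727 ≈ 2836.752.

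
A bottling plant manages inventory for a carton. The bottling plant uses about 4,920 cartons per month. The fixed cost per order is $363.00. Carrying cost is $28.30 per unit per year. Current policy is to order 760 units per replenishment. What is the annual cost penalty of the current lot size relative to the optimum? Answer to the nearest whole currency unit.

Annual demand D = 4,920 × 12 = 59,040.
EOQ = √(2DS/H) = √(2 × 59,040 × 363 / 28.3) ≈ 1230.69.
Cost at Q* = (D/Q*)S + (Q*/2)H = √(2DSH) ≈ $34,828.49.
Cost at Q = 760: (59,040/760)×363 + (760/2)×28.3 = $28,199.37 + $10,754.00 = $38,953.37.
Excess = $38,953.37 − $34,828.49 = $4,124.87.

Extra cost ≈ $4,125 per year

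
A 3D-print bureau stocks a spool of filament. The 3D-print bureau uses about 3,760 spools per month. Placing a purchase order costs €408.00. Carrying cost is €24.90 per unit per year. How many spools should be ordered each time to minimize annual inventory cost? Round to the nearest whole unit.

Annual demand D = 3,760 × 12 = 45,120.
EOQ = √(2DS / H) = √(2 × 45,120 × 408 / 24.9).
= √(36,817,920 / 24.9) = √1,478,631.3253 ≈ 1215.990.

Q* ≈ 1,216 spools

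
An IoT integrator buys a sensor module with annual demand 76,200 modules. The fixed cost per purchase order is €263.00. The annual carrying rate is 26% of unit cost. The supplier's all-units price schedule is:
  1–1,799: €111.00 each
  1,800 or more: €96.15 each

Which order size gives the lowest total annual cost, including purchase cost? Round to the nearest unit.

Q* ≈ 1,800 modules

Holding cost per unit per year at price C is H = 0.26·C.
For each price level, check whether its EOQ is feasible; otherwise the best quantity at that price is the breakpoint.
EOQ at €111.00 = 1178.5 (feasible in tier 1): TC = 76,200×€111.00 + (76,200/1178.5)×263 + (1178.5/2)×0.26×€111.00 = €8,492,210.93.
EOQ at €96.15 = 1266.2 < 1800, so use break Q=1800: TC = 76,200×€96.15 + (76,200/1800.0)×263 + (1800.0/2)×0.26×€96.15 = €7,360,262.77.
Lowest total cost is €7,360,262.77 at Q = 1800.0.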